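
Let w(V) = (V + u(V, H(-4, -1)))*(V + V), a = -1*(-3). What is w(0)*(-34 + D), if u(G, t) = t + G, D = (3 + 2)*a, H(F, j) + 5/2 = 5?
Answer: 0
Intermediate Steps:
a = 3
H(F, j) = 5/2 (H(F, j) = -5/2 + 5 = 5/2)
D = 15 (D = (3 + 2)*3 = 5*3 = 15)
u(G, t) = G + t
w(V) = 2*V*(5/2 + 2*V) (w(V) = (V + (V + 5/2))*(V + V) = (V + (5/2 + V))*(2*V) = (5/2 + 2*V)*(2*V) = 2*V*(5/2 + 2*V))
w(0)*(-34 + D) = (0*(5 + 4*0))*(-34 + 15) = (0*(5 + 0))*(-19) = (0*5)*(-19) = 0*(-19) = 0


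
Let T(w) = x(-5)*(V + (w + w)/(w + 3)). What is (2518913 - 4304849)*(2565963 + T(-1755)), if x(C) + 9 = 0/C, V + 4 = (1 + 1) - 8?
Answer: -334542518696124/73 ≈ -4.5828e+12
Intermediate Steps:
V = -10 (V = -4 + ((1 + 1) - 8) = -4 + (2 - 8) = -4 - 6 = -10)
x(C) = -9 (x(C) = -9 + 0/C = -9 + 0 = -9)
T(w) = 90 - 18*w/(3 + w) (T(w) = -9*(-10 + (w + w)/(w + 3)) = -9*(-10 + (2*w)/(3 + w)) = -9*(-10 + 2*w/(3 + w)) = 90 - 18*w/(3 + w))
(2518913 - 4304849)*(2565963 + T(-1755)) = (2518913 - 4304849)*(2565963 + 18*(15 + 4*(-1755))/(3 - 1755)) = -1785936*(2565963 + 18*(15 - 7020)/(-1752)) = -1785936*(2565963 + 18*(-1/1752)*(-7005)) = -1785936*(2565963 + 21015/292) = -1785936*749282211/292 = -334542518696124/73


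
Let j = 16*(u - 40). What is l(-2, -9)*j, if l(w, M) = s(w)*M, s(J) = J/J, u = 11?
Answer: 4176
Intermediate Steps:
s(J) = 1
l(w, M) = M (l(w, M) = 1*M = M)
j = -464 (j = 16*(11 - 40) = 16*(-29) = -464)
l(-2, -9)*j = -9*(-464) = 4176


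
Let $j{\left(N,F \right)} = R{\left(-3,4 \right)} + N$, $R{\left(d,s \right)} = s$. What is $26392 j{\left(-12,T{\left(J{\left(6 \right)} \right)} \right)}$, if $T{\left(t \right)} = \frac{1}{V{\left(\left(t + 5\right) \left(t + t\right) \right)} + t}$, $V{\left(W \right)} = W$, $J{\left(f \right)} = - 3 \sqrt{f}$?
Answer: $-211136$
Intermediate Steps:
$T{\left(t \right)} = \frac{1}{t + 2 t \left(5 + t\right)}$ ($T{\left(t \right)} = \frac{1}{\left(t + 5\right) \left(t + t\right) + t} = \frac{1}{\left(5 + t\right) 2 t + t} = \frac{1}{2 t \left(5 + t\right) + t} = \frac{1}{t + 2 t \left(5 + t\right)}$)
$j{\left(N,F \right)} = 4 + N$
$26392 j{\left(-12,T{\left(J{\left(6 \right)} \right)} \right)} = 26392 \left(4 - 12\right) = 26392 \left(-8\right) = -211136$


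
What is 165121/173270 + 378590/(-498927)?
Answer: 16785035867/86449081290 ≈ 0.19416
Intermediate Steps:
165121/173270 + 378590/(-498927) = 165121*(1/173270) + 378590*(-1/498927) = 165121/173270 - 378590/498927 = 16785035867/86449081290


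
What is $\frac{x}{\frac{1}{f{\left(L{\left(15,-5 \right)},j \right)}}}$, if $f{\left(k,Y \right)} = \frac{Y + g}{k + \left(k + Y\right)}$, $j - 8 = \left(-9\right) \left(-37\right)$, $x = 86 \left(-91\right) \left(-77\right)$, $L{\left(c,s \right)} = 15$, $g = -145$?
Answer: $\frac{16872856}{53} \approx 3.1836 \cdot 10^{5}$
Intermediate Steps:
$x = 602602$ ($x = \left(-7826\right) \left(-77\right) = 602602$)
$j = 341$ ($j = 8 - -333 = 8 + 333 = 341$)
$f{\left(k,Y \right)} = \frac{-145 + Y}{Y + 2 k}$ ($f{\left(k,Y \right)} = \frac{Y - 145}{k + \left(k + Y\right)} = \frac{-145 + Y}{k + \left(Y + k\right)} = \frac{-145 + Y}{Y + 2 k}$)
$\frac{x}{\frac{1}{f{\left(L{\left(15,-5 \right)},j \right)}}} = \frac{602602}{\frac{1}{\frac{1}{341 + 2 \cdot 15} \left(-145 + 341\right)}} = \frac{602602}{\frac{1}{\frac{1}{341 + 30} \cdot 196}} = \frac{602602}{\frac{1}{\frac{1}{371} \cdot 196}} = \frac{602602}{\frac{1}{\frac{28}{53}}} = \frac{602602}{\frac{53}{28}} = 602602 \cdot \frac{28}{53} = \frac{16872856}{53}$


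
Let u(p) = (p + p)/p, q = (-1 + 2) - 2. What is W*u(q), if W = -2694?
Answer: -5388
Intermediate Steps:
q = -1 (q = 1 - 2 = -1)
u(p) = 2 (u(p) = (2*p)/p = 2)
W*u(q) = -2694*2 = -5388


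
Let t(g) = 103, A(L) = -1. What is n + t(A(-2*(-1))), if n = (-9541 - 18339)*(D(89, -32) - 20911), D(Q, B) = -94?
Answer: 585619503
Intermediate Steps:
n = 585619400 (n = (-9541 - 18339)*(-94 - 20911) = -27880*(-21005) = 585619400)
n + t(A(-2*(-1))) = 585619400 + 103 = 585619503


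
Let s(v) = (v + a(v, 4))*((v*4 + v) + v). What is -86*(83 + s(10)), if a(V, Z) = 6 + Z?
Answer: -110338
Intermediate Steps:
s(v) = 6*v*(10 + v) (s(v) = (v + (6 + 4))*((v*4 + v) + v) = (v + 10)*((4*v + v) + v) = (10 + v)*(5*v + v) = (10 + v)*(6*v) = 6*v*(10 + v))
-86*(83 + s(10)) = -86*(83 + 6*10*(10 + 10)) = -86*(83 + 6*10*20) = -86*(83 + 1200) = -86*1283 = -110338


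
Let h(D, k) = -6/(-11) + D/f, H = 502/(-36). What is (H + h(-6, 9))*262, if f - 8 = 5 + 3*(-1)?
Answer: -1815529/495 ≈ -3667.7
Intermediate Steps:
H = -251/18 (H = 502*(-1/36) = -251/18 ≈ -13.944)
f = 10 (f = 8 + (5 + 3*(-1)) = 8 + (5 - 3) = 8 + 2 = 10)
h(D, k) = 6/11 + D/10 (h(D, k) = -6/(-11) + D/10 = -6*(-1/11) + D*(⅒) = 6/11 + D/10)
(H + h(-6, 9))*262 = (-251/18 + (6/11 + (⅒)*(-6)))*262 = (-251/18 + (6/11 - ⅗))*262 = (-251/18 - 3/55)*262 = -13859/990*262 = -1815529/495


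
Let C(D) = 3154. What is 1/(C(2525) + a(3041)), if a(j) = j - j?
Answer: 1/3154 ≈ 0.00031706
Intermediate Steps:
a(j) = 0
1/(C(2525) + a(3041)) = 1/(3154 + 0) = 1/3154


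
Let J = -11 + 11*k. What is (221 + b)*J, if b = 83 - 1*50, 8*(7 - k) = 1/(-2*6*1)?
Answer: 806069/48 ≈ 16793.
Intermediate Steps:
k = 673/96 (k = 7 - 1/(8*(-2*6*1)) = 7 - 1/(8*((-12*1))) = 7 - ⅛/(-12) = 7 - ⅛*(-1/12) = 7 + 1/96 = 673/96 ≈ 7.0104)
J = 6347/96 (J = -11 + 11*(673/96) = -11 + 7403/96 = 6347/96 ≈ 66.115)
b = 33 (b = 83 - 50 = 33)
(221 + b)*J = (221 + 33)*(6347/96) = 254*(6347/96) = 806069/48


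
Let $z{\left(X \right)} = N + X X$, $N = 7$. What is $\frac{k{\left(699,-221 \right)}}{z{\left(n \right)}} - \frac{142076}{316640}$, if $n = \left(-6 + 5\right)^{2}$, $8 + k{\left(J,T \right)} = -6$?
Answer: $- \frac{174049}{79160} \approx -2.1987$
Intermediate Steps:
$k{\left(J,T \right)} = -14$ ($k{\left(J,T \right)} = -8 - 6 = -14$)
$n = 1$ ($n = \left(-1\right)^{2} = 1$)
$z{\left(X \right)} = 7 + X^{2}$ ($z{\left(X \right)} = 7 + X X = 7 + X^{2}$)
$\frac{k{\left(699,-221 \right)}}{z{\left(n \right)}} - \frac{142076}{316640} = - \frac{14}{7 + 1^{2}} - \frac{142076}{316640} = - \frac{14}{7 + 1} - \frac{35519}{79160} = - \frac{14}{8} - \frac{35519}{79160} = \left(-14\right) \frac{1}{8} - \frac{35519}{79160} = - \frac{7}{4} - \frac{35519}{79160} = - \frac{174049}{79160}$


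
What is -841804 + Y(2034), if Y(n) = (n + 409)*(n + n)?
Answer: 9096320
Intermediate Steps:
Y(n) = 2*n*(409 + n) (Y(n) = (409 + n)*(2*n) = 2*n*(409 + n))
-841804 + Y(2034) = -841804 + 2*2034*(409 + 2034) = -841804 + 2*2034*2443 = -841804 + 9938124 = 9096320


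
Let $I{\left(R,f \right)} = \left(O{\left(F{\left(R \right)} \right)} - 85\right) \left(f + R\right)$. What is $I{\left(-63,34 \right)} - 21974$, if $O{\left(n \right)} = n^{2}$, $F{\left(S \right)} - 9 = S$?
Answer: $-104073$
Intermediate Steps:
$F{\left(S \right)} = 9 + S$
$I{\left(R,f \right)} = \left(-85 + \left(9 + R\right)^{2}\right) \left(R + f\right)$ ($I{\left(R,f \right)} = \left(\left(9 + R\right)^{2} - 85\right) \left(f + R\right) = \left(-85 + \left(9 + R\right)^{2}\right) \left(R + f\right)$)
$I{\left(-63,34 \right)} - 21974 = \left(\left(-85\right) \left(-63\right) - 2890 - 63 \left(9 - 63\right)^{2} + 34 \left(9 - 63\right)^{2}\right) - 21974 = \left(5355 - 2890 - 63 \left(-54\right)^{2} + 34 \left(-54\right)^{2}\right) - 21974 = \left(5355 - 2890 - 183708 + 34 \cdot 2916\right) - 21974 = \left(5355 - 2890 - 183708 + 99144\right) - 21974 = -82099 - 21974 = -104073$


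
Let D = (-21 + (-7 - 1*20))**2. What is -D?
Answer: -2304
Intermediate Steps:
D = 2304 (D = (-21 + (-7 - 20))**2 = (-21 - 27)**2 = (-48)**2 = 2304)
-D = -1*2304 = -2304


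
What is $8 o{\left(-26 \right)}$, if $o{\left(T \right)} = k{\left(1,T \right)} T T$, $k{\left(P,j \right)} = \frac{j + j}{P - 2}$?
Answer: $281216$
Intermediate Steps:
$k{\left(P,j \right)} = \frac{2 j}{-2 + P}$
$o{\left(T \right)} = - 2 T^{3}$ ($o{\left(T \right)} = \frac{2 T}{-2 + 1} T T = \frac{2 T}{-1} T T = 2 T \left(-1\right) T T = - 2 T T T = - 2 T^{2} T = - 2 T^{3}$)
$8 o{\left(-26 \right)} = 8 \left(- 2 \left(-26\right)^{3}\right) = 8 \left(\left(-2\right) \left(-17576\right)\right) = 8 \cdot 35152 = 281216$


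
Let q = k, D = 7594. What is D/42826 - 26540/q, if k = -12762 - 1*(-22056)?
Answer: -266505851/99506211 ≈ -2.6783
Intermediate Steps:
k = 9294 (k = -12762 + 22056 = 9294)
q = 9294
D/42826 - 26540/q = 7594/42826 - 26540/9294 = 7594*(1/42826) - 26540*1/9294 = 3797/21413 - 13270/4647 = -266505851/99506211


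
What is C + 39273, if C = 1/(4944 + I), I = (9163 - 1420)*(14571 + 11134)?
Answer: 7816849182208/199038759 ≈ 39273.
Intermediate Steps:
I = 199033815 (I = 7743*25705 = 199033815)
C = 1/199038759 (C = 1/(4944 + 199033815) = 1/199038759 ≈ 5.0241e-9)
C + 39273 = 1/199038759 + 39273 = 7816849182208/199038759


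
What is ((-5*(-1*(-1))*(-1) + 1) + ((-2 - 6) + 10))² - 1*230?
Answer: -166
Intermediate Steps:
((-5*(-1*(-1))*(-1) + 1) + ((-2 - 6) + 10))² - 1*230 = ((-5*(-1) + 1) + (-8 + 10))² - 230 = ((-5*(-1) + 1) + 2)² - 230 = ((5 + 1) + 2)² - 230 = (6 + 2)² - 230 = 8² - 230 = 64 - 230 = -166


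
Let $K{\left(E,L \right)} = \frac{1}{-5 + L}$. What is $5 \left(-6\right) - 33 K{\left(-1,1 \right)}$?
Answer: $- \frac{87}{4} \approx -21.75$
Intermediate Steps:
$5 \left(-6\right) - 33 K{\left(-1,1 \right)} = 5 \left(-6\right) - \frac{33}{-5 + 1} = -30 - \frac{33}{-4} = -30 - - \frac{33}{4} = -30 + \frac{33}{4} = - \frac{87}{4}$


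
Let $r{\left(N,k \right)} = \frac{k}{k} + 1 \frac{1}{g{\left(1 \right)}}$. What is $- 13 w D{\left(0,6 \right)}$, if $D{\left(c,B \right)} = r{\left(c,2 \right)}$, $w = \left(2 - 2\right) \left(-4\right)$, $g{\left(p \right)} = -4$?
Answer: $0$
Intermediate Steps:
$w = 0$ ($w = \left(2 + \left(-3 + 1\right)\right) \left(-4\right) = \left(2 - 2\right) \left(-4\right) = 0 \left(-4\right) = 0$)
$r{\left(N,k \right)} = \frac{3}{4}$ ($r{\left(N,k \right)} = \frac{k}{k} + 1 \frac{1}{-4} = 1 + 1 \left(- \frac{1}{4}\right) = 1 - \frac{1}{4} = \frac{3}{4}$)
$D{\left(c,B \right)} = \frac{3}{4}$
$- 13 w D{\left(0,6 \right)} = \left(-13\right) 0 \cdot \frac{3}{4} = 0 \cdot \frac{3}{4} = 0$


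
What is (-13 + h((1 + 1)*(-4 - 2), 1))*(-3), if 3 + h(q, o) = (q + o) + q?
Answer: 117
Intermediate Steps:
h(q, o) = -3 + o + 2*q (h(q, o) = -3 + ((q + o) + q) = -3 + ((o + q) + q) = -3 + (o + 2*q) = -3 + o + 2*q)
(-13 + h((1 + 1)*(-4 - 2), 1))*(-3) = (-13 + (-3 + 1 + 2*((1 + 1)*(-4 - 2))))*(-3) = (-13 + (-3 + 1 + 2*(2*(-6))))*(-3) = (-13 + (-3 + 1 + 2*(-12)))*(-3) = (-13 + (-3 + 1 - 24))*(-3) = (-13 - 26)*(-3) = -39*(-3) = 117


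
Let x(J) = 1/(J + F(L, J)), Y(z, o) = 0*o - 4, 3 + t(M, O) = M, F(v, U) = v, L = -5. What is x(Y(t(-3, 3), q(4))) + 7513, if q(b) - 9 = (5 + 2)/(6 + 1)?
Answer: 67616/9 ≈ 7512.9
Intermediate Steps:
q(b) = 10 (q(b) = 9 + (5 + 2)/(6 + 1) = 9 + 7/7 = 9 + 7*(⅐) = 9 + 1 = 10)
t(M, O) = -3 + M
Y(z, o) = -4 (Y(z, o) = 0 - 4 = -4)
x(J) = 1/(-5 + J) (x(J) = 1/(J - 5) = 1/(-5 + J))
x(Y(t(-3, 3), q(4))) + 7513 = 1/(-5 - 4) + 7513 = 1/(-9) + 7513 = -⅑ + 7513 = 67616/9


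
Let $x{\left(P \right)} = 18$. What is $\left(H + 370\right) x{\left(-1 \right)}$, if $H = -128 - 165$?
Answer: $1386$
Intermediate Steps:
$H = -293$ ($H = -128 - 165 = -293$)
$\left(H + 370\right) x{\left(-1 \right)} = \left(-293 + 370\right) 18 = 77 \cdot 18 = 1386$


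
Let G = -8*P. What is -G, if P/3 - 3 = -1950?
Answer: -46728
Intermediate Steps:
P = -5841 (P = 9 + 3*(-1950) = 9 - 5850 = -5841)
G = 46728 (G = -8*(-5841) = 46728)
-G = -1*46728 = -46728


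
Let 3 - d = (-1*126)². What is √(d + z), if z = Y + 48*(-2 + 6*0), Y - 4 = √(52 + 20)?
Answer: √(-15965 + 6*√2) ≈ 126.32*I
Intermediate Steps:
Y = 4 + 6*√2 (Y = 4 + √(52 + 20) = 4 + √72 = 4 + 6*√2 ≈ 12.485)
d = -15873 (d = 3 - (-1*126)² = 3 - 1*(-126)² = 3 - 1*15876 = 3 - 15876 = -15873)
z = -92 + 6*√2 (z = (4 + 6*√2) + 48*(-2 + 6*0) = (4 + 6*√2) + 48*(-2 + 0) = (4 + 6*√2) + 48*(-2) = (4 + 6*√2) - 96 = -92 + 6*√2 ≈ -83.515)
√(d + z) = √(-15873 + (-92 + 6*√2)) = √(-15965 + 6*√2)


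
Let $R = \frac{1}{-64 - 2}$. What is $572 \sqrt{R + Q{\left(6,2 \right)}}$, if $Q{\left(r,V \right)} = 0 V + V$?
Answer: $\frac{26 \sqrt{8646}}{3} \approx 805.86$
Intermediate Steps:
$Q{\left(r,V \right)} = V$ ($Q{\left(r,V \right)} = 0 + V = V$)
$R = - \frac{1}{66}$ ($R = \frac{1}{-66} = - \frac{1}{66} \approx -0.015152$)
$572 \sqrt{R + Q{\left(6,2 \right)}} = 572 \sqrt{- \frac{1}{66} + 2} = 572 \sqrt{\frac{131}{66}} = 572 \frac{\sqrt{8646}}{66} = \frac{26 \sqrt{8646}}{3}$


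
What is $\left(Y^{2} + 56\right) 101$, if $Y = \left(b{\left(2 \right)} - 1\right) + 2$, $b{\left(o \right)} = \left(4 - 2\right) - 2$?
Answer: $5757$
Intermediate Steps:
$b{\left(o \right)} = 0$ ($b{\left(o \right)} = 2 - 2 = 0$)
$Y = 1$ ($Y = \left(0 - 1\right) + 2 = -1 + 2 = 1$)
$\left(Y^{2} + 56\right) 101 = \left(1^{2} + 56\right) 101 = \left(1 + 56\right) 101 = 57 \cdot 101 = 5757$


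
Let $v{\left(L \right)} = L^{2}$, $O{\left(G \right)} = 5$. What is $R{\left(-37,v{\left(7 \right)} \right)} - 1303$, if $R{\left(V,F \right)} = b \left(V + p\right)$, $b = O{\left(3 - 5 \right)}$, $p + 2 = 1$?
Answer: $-1493$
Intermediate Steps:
$p = -1$ ($p = -2 + 1 = -1$)
$b = 5$
$R{\left(V,F \right)} = -5 + 5 V$ ($R{\left(V,F \right)} = 5 \left(V - 1\right) = 5 \left(-1 + V\right) = -5 + 5 V$)
$R{\left(-37,v{\left(7 \right)} \right)} - 1303 = \left(-5 + 5 \left(-37\right)\right) - 1303 = \left(-5 - 185\right) - 1303 = -190 - 1303 = -1493$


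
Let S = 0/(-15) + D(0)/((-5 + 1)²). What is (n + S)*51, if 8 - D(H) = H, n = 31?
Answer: 3213/2 ≈ 1606.5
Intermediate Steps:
D(H) = 8 - H
S = ½ (S = 0/(-15) + (8 - 1*0)/((-5 + 1)²) = 0*(-1/15) + (8 + 0)/((-4)²) = 0 + 8/16 = 0 + 8*(1/16) = 0 + ½ = ½ ≈ 0.50000)
(n + S)*51 = (31 + ½)*51 = (63/2)*51 = 3213/2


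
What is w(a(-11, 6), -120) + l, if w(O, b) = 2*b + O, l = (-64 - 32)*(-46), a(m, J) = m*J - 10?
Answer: 4100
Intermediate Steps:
a(m, J) = -10 + J*m (a(m, J) = J*m - 10 = -10 + J*m)
l = 4416 (l = -96*(-46) = 4416)
w(O, b) = O + 2*b
w(a(-11, 6), -120) + l = ((-10 + 6*(-11)) + 2*(-120)) + 4416 = ((-10 - 66) - 240) + 4416 = (-76 - 240) + 4416 = -316 + 4416 = 4100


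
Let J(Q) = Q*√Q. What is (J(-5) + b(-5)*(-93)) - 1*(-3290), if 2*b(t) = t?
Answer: 7045/2 - 5*I*√5 ≈ 3522.5 - 11.18*I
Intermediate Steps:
b(t) = t/2
J(Q) = Q^(3/2)
(J(-5) + b(-5)*(-93)) - 1*(-3290) = ((-5)^(3/2) + ((½)*(-5))*(-93)) - 1*(-3290) = (-5*I*√5 - 5/2*(-93)) + 3290 = (-5*I*√5 + 465/2) + 3290 = (465/2 - 5*I*√5) + 3290 = 7045/2 - 5*I*√5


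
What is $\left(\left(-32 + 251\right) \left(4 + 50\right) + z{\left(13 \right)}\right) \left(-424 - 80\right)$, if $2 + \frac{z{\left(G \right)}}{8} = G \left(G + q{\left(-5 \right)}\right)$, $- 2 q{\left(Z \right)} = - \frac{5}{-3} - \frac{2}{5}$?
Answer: $- \frac{33002256}{5} \approx -6.6004 \cdot 10^{6}$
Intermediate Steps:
$q{\left(Z \right)} = - \frac{19}{30}$ ($q{\left(Z \right)} = - \frac{- \frac{5}{-3} - \frac{2}{5}}{2} = - \frac{\left(-5\right) \left(- \frac{1}{3}\right) - \frac{2}{5}}{2} = - \frac{\frac{5}{3} - \frac{2}{5}}{2} = \left(- \frac{1}{2}\right) \frac{19}{15} = - \frac{19}{30}$)
$z{\left(G \right)} = -16 + 8 G \left(- \frac{19}{30} + G\right)$ ($z{\left(G \right)} = -16 + 8 G \left(G - \frac{19}{30}\right) = -16 + 8 G \left(- \frac{19}{30} + G\right)$)
$\left(\left(-32 + 251\right) \left(4 + 50\right) + z{\left(13 \right)}\right) \left(-424 - 80\right) = \left(\left(-32 + 251\right) \left(4 + 50\right) - \left(\frac{1228}{15} - 1352\right)\right) \left(-424 - 80\right) = \left(219 \cdot 54 - - \frac{19052}{15}\right) \left(-504\right) = \left(11826 - - \frac{19052}{15}\right) \left(-504\right) = \left(11826 + \frac{19052}{15}\right) \left(-504\right) = \frac{196442}{15} \left(-504\right) = - \frac{33002256}{5}$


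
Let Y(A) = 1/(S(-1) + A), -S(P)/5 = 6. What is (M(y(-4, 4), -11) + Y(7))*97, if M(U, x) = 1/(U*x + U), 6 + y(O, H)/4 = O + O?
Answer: -52089/12880 ≈ -4.0442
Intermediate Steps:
y(O, H) = -24 + 8*O (y(O, H) = -24 + 4*(O + O) = -24 + 4*(2*O) = -24 + 8*O)
S(P) = -30 (S(P) = -5*6 = -30)
M(U, x) = 1/(U + U*x)
Y(A) = 1/(-30 + A)
(M(y(-4, 4), -11) + Y(7))*97 = (1/((-24 + 8*(-4))*(1 - 11)) + 1/(-30 + 7))*97 = (1/(-24 - 32*(-10)) + 1/(-23))*97 = (-⅒/(-56) - 1/23)*97 = (-1/56*(-⅒) - 1/23)*97 = (1/560 - 1/23)*97 = -537/12880*97 = -52089/12880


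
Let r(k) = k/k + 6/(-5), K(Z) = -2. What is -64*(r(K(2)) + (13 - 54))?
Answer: 13184/5 ≈ 2636.8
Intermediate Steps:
r(k) = -⅕ (r(k) = 1 + 6*(-⅕) = 1 - 6/5 = -⅕)
-64*(r(K(2)) + (13 - 54)) = -64*(-⅕ + (13 - 54)) = -64*(-⅕ - 41) = -64*(-206/5) = 13184/5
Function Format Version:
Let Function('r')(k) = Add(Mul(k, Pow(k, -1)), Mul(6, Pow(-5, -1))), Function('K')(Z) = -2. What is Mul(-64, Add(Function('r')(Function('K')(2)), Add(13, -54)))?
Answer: Rational(13184, 5) ≈ 2636.8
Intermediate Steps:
Function('r')(k) = Rational(-1, 5) (Function('r')(k) = Add(1, Mul(6, Rational(-1, 5))) = Add(1, Rational(-6, 5)) = Rational(-1, 5))
Mul(-64, Add(Function('r')(Function('K')(2)), Add(13, -54))) = Mul(-64, Add(Rational(-1, 5), Add(13, -54))) = Mul(-64, Add(Rational(-1, 5), -41)) = Mul(-64, Rational(-206, 5)) = Rational(13184, 5)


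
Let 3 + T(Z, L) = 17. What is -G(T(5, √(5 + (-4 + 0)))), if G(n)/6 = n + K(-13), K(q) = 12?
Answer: -156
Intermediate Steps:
T(Z, L) = 14 (T(Z, L) = -3 + 17 = 14)
G(n) = 72 + 6*n (G(n) = 6*(n + 12) = 6*(12 + n) = 72 + 6*n)
-G(T(5, √(5 + (-4 + 0)))) = -(72 + 6*14) = -(72 + 84) = -1*156 = -156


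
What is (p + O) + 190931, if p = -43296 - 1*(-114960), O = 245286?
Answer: 507881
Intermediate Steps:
p = 71664 (p = -43296 + 114960 = 71664)
(p + O) + 190931 = (71664 + 245286) + 190931 = 316950 + 190931 = 507881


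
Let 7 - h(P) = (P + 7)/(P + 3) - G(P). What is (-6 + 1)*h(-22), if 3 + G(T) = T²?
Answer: -46285/19 ≈ -2436.1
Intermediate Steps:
G(T) = -3 + T²
h(P) = 4 + P² - (7 + P)/(3 + P) (h(P) = 7 - ((P + 7)/(P + 3) - (-3 + P²)) = 7 - ((7 + P)/(3 + P) + (3 - P²)) = 7 - (3 - P² + (7 + P)/(3 + P)) = 7 + (-3 + P² - (7 + P)/(3 + P)) = 4 + P² - (7 + P)/(3 + P))
(-6 + 1)*h(-22) = (-6 + 1)*((5 + (-22)³ + 3*(-22) + 3*(-22)²)/(3 - 22)) = -5*(5 - 10648 - 66 + 3*484)/(-19) = -(-5)*(5 - 10648 - 66 + 1452)/19 = -(-5)*(-9257)/19 = -5*9257/19 = -46285/19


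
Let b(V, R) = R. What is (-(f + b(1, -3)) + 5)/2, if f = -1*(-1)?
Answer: 7/2 ≈ 3.5000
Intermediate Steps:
f = 1
(-(f + b(1, -3)) + 5)/2 = (-(1 - 3) + 5)/2 = (-1*(-2) + 5)*(½) = (2 + 5)*(½) = 7*(½) = 7/2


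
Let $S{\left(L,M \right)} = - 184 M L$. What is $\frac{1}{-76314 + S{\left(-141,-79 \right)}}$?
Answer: $- \frac{1}{2125890} \approx -4.7039 \cdot 10^{-7}$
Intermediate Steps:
$S{\left(L,M \right)} = - 184 L M$
$\frac{1}{-76314 + S{\left(-141,-79 \right)}} = \frac{1}{-76314 - \left(-25944\right) \left(-79\right)} = \frac{1}{-76314 - 2049576} = \frac{1}{-2125890} = - \frac{1}{2125890}$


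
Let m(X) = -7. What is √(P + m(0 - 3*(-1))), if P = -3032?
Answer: I*√3039 ≈ 55.127*I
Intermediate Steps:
√(P + m(0 - 3*(-1))) = √(-3032 - 7) = √(-3039) = I*√3039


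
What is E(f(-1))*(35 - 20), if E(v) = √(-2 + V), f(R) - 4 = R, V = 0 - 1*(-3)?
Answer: 15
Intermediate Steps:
V = 3 (V = 0 + 3 = 3)
f(R) = 4 + R
E(v) = 1 (E(v) = √(-2 + 3) = √1 = 1)
E(f(-1))*(35 - 20) = 1*(35 - 20) = 1*15 = 15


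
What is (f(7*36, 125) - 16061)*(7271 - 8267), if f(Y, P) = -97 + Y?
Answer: 15842376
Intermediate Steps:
(f(7*36, 125) - 16061)*(7271 - 8267) = ((-97 + 7*36) - 16061)*(7271 - 8267) = ((-97 + 252) - 16061)*(-996) = (155 - 16061)*(-996) = -15906*(-996) = 15842376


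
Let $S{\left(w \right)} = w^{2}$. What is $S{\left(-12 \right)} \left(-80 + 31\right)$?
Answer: $-7056$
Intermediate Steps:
$S{\left(-12 \right)} \left(-80 + 31\right) = \left(-12\right)^{2} \left(-80 + 31\right) = 144 \left(-49\right) = -7056$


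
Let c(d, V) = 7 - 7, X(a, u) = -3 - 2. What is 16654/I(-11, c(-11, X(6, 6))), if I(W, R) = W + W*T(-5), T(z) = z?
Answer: 757/2 ≈ 378.50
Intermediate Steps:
X(a, u) = -5
c(d, V) = 0
I(W, R) = -4*W (I(W, R) = W + W*(-5) = W - 5*W = -4*W)
16654/I(-11, c(-11, X(6, 6))) = 16654/((-4*(-11))) = 16654/44 = 16654*(1/44) = 757/2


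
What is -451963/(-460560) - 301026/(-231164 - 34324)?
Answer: 5388151823/2547357360 ≈ 2.1152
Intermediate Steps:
-451963/(-460560) - 301026/(-231164 - 34324) = -451963*(-1/460560) - 301026/(-265488) = 451963/460560 - 301026*(-1/265488) = 451963/460560 + 50171/44248 = 5388151823/2547357360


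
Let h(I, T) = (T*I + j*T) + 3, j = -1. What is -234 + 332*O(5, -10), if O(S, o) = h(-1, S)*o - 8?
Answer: 20350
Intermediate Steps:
h(I, T) = 3 - T + I*T (h(I, T) = (T*I - T) + 3 = (I*T - T) + 3 = (-T + I*T) + 3 = 3 - T + I*T)
O(S, o) = -8 + o*(3 - 2*S) (O(S, o) = (3 - S - S)*o - 8 = (3 - 2*S)*o - 8 = o*(3 - 2*S) - 8 = -8 + o*(3 - 2*S))
-234 + 332*O(5, -10) = -234 + 332*(-8 - 10*(3 - 2*5)) = -234 + 332*(-8 - 10*(3 - 10)) = -234 + 332*(-8 - 10*(-7)) = -234 + 332*(-8 + 70) = -234 + 332*62 = -234 + 20584 = 20350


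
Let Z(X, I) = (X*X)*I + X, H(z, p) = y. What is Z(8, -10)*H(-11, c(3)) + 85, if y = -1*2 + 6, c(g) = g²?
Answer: -2443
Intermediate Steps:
y = 4 (y = -2 + 6 = 4)
H(z, p) = 4
Z(X, I) = X + I*X² (Z(X, I) = X²*I + X = I*X² + X = X + I*X²)
Z(8, -10)*H(-11, c(3)) + 85 = (8*(1 - 10*8))*4 + 85 = (8*(1 - 80))*4 + 85 = (8*(-79))*4 + 85 = -632*4 + 85 = -2528 + 85 = -2443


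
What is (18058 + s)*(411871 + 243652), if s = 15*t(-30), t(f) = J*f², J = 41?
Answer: 374669414834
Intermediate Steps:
t(f) = 41*f²
s = 553500 (s = 15*(41*(-30)²) = 15*(41*900) = 15*36900 = 553500)
(18058 + s)*(411871 + 243652) = (18058 + 553500)*(411871 + 243652) = 571558*655523 = 374669414834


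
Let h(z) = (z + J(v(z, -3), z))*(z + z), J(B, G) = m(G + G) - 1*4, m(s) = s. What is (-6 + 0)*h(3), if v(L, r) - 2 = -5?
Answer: -180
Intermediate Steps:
v(L, r) = -3 (v(L, r) = 2 - 5 = -3)
J(B, G) = -4 + 2*G (J(B, G) = (G + G) - 1*4 = 2*G - 4 = -4 + 2*G)
h(z) = 2*z*(-4 + 3*z) (h(z) = (z + (-4 + 2*z))*(z + z) = (-4 + 3*z)*(2*z) = 2*z*(-4 + 3*z))
(-6 + 0)*h(3) = (-6 + 0)*(2*3*(-4 + 3*3)) = -12*3*(-4 + 9) = -12*3*5 = -6*30 = -180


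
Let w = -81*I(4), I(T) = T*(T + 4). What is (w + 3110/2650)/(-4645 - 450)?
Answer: 686569/1350175 ≈ 0.50850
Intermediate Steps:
I(T) = T*(4 + T)
w = -2592 (w = -324*(4 + 4) = -324*8 = -81*32 = -2592)
(w + 3110/2650)/(-4645 - 450) = (-2592 + 3110/2650)/(-4645 - 450) = (-2592 + 3110*(1/2650))/(-5095) = (-2592 + 311/265)*(-1/5095) = -686569/265*(-1/5095) = 686569/1350175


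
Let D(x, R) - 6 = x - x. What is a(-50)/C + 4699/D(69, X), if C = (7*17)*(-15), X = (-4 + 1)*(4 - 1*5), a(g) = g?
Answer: 559201/714 ≈ 783.19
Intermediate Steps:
X = 3 (X = -3*(4 - 5) = -3*(-1) = 3)
C = -1785 (C = 119*(-15) = -1785)
D(x, R) = 6 (D(x, R) = 6 + (x - x) = 6 + 0 = 6)
a(-50)/C + 4699/D(69, X) = -50/(-1785) + 4699/6 = -50*(-1/1785) + 4699*(1/6) = 10/357 + 4699/6 = 559201/714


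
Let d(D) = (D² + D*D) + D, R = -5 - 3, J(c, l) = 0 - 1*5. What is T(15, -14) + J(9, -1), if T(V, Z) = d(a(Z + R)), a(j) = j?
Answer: 941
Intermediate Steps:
J(c, l) = -5 (J(c, l) = 0 - 5 = -5)
R = -8
d(D) = D + 2*D² (d(D) = (D² + D²) + D = 2*D² + D = D + 2*D²)
T(V, Z) = (-15 + 2*Z)*(-8 + Z) (T(V, Z) = (Z - 8)*(1 + 2*(Z - 8)) = (-8 + Z)*(1 + 2*(-8 + Z)) = (-8 + Z)*(1 + (-16 + 2*Z)) = (-8 + Z)*(-15 + 2*Z) = (-15 + 2*Z)*(-8 + Z))
T(15, -14) + J(9, -1) = (-15 + 2*(-14))*(-8 - 14) - 5 = (-15 - 28)*(-22) - 5 = -43*(-22) - 5 = 946 - 5 = 941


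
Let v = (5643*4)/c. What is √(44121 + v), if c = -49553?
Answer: √108337988562573/49553 ≈ 210.05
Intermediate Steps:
v = -22572/49553 (v = (5643*4)/(-49553) = 22572*(-1/49553) = -22572/49553 ≈ -0.45551)
√(44121 + v) = √(44121 - 22572/49553) = √(2186305341/49553) = √108337988562573/49553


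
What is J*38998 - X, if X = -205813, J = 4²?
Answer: 829781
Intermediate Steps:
J = 16
J*38998 - X = 16*38998 - 1*(-205813) = 623968 + 205813 = 829781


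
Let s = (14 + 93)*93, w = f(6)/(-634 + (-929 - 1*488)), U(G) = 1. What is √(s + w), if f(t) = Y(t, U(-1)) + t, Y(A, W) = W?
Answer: √854283106/293 ≈ 99.755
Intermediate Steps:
f(t) = 1 + t
w = -1/293 (w = (1 + 6)/(-634 + (-929 - 1*488)) = 7/(-634 + (-929 - 488)) = 7/(-634 - 1417) = 7/(-2051) = 7*(-1/2051) = -1/293 ≈ -0.0034130)
s = 9951 (s = 107*93 = 9951)
√(s + w) = √(9951 - 1/293) = √(2915642/293) = √854283106/293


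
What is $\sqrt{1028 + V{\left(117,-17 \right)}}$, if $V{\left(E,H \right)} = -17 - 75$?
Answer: $6 \sqrt{26} \approx 30.594$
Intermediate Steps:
$V{\left(E,H \right)} = -92$ ($V{\left(E,H \right)} = -17 - 75 = -92$)
$\sqrt{1028 + V{\left(117,-17 \right)}} = \sqrt{1028 - 92} = \sqrt{936} = 6 \sqrt{26}$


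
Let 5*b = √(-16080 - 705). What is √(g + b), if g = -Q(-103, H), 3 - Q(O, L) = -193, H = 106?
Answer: √(-4900 + 15*I*√1865)/5 ≈ 0.9234 + 14.03*I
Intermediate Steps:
Q(O, L) = 196 (Q(O, L) = 3 - 1*(-193) = 3 + 193 = 196)
b = 3*I*√1865/5 (b = √(-16080 - 705)/5 = √(-16785)/5 = (3*I*√1865)/5 = 3*I*√1865/5 ≈ 25.911*I)
g = -196 (g = -1*196 = -196)
√(g + b) = √(-196 + 3*I*√1865/5)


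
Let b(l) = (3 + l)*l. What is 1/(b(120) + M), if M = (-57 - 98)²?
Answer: 1/38785 ≈ 2.5783e-5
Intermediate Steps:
b(l) = l*(3 + l)
M = 24025 (M = (-155)² = 24025)
1/(b(120) + M) = 1/(120*(3 + 120) + 24025) = 1/(120*123 + 24025) = 1/(14760 + 24025) = 1/38785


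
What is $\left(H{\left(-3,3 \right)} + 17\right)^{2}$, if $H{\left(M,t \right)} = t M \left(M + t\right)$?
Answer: $289$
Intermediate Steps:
$H{\left(M,t \right)} = M t \left(M + t\right)$
$\left(H{\left(-3,3 \right)} + 17\right)^{2} = \left(\left(-3\right) 3 \left(-3 + 3\right) + 17\right)^{2} = \left(\left(-3\right) 3 \cdot 0 + 17\right)^{2} = \left(0 + 17\right)^{2} = 17^{2} = 289$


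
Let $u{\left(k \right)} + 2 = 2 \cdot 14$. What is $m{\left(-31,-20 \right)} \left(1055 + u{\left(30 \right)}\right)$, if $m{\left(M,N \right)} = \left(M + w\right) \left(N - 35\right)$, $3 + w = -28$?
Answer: $3686210$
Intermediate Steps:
$w = -31$ ($w = -3 - 28 = -31$)
$u{\left(k \right)} = 26$ ($u{\left(k \right)} = -2 + 2 \cdot 14 = -2 + 28 = 26$)
$m{\left(M,N \right)} = \left(-35 + N\right) \left(-31 + M\right)$ ($m{\left(M,N \right)} = \left(M - 31\right) \left(N - 35\right) = \left(-31 + M\right) \left(-35 + N\right) = \left(-35 + N\right) \left(-31 + M\right)$)
$m{\left(-31,-20 \right)} \left(1055 + u{\left(30 \right)}\right) = \left(1085 - -1085 - -620 - -620\right) \left(1055 + 26\right) = \left(1085 + 1085 + 620 + 620\right) 1081 = 3410 \cdot 1081 = 3686210$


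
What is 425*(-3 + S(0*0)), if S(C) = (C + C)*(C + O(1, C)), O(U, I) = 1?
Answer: -1275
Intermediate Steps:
S(C) = 2*C*(1 + C) (S(C) = (C + C)*(C + 1) = (2*C)*(1 + C) = 2*C*(1 + C))
425*(-3 + S(0*0)) = 425*(-3 + 2*(0*0)*(1 + 0*0)) = 425*(-3 + 2*0*(1 + 0)) = 425*(-3 + 2*0*1) = 425*(-3 + 0) = 425*(-3) = -1275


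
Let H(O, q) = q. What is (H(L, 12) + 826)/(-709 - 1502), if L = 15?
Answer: -838/2211 ≈ -0.37901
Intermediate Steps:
(H(L, 12) + 826)/(-709 - 1502) = (12 + 826)/(-709 - 1502) = 838/(-2211) = 838*(-1/2211) = -838/2211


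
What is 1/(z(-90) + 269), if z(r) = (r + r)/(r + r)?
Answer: 1/270 ≈ 0.0037037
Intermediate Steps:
z(r) = 1 (z(r) = (2*r)/((2*r)) = (2*r)*(1/(2*r)) = 1)
1/(z(-90) + 269) = 1/(1 + 269) = 1/270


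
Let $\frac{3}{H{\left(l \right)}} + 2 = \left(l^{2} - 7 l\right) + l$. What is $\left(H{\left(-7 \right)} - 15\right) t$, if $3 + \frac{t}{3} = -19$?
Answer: $\frac{87912}{89} \approx 987.78$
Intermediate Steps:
$t = -66$ ($t = -9 + 3 \left(-19\right) = -9 - 57 = -66$)
$H{\left(l \right)} = \frac{3}{-2 + l^{2} - 6 l}$ ($H{\left(l \right)} = \frac{3}{-2 + \left(\left(l^{2} - 7 l\right) + l\right)} = \frac{3}{-2 + \left(l^{2} - 6 l\right)} = \frac{3}{-2 + l^{2} - 6 l}$)
$\left(H{\left(-7 \right)} - 15\right) t = \left(\frac{3}{-2 + \left(-7\right)^{2} - -42} - 15\right) \left(-66\right) = \left(\frac{3}{-2 + 49 + 42} - 15\right) \left(-66\right) = \left(\frac{3}{89} - 15\right) \left(-66\right) = \left(- \frac{1332}{89}\right) \left(-66\right) = \frac{87912}{89}$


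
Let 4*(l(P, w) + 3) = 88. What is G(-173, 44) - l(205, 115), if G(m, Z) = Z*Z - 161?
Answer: 1756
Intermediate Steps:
l(P, w) = 19 (l(P, w) = -3 + (1/4)*88 = -3 + 22 = 19)
G(m, Z) = -161 + Z**2 (G(m, Z) = Z**2 - 161 = -161 + Z**2)
G(-173, 44) - l(205, 115) = (-161 + 44**2) - 1*19 = (-161 + 1936) - 19 = 1775 - 19 = 1756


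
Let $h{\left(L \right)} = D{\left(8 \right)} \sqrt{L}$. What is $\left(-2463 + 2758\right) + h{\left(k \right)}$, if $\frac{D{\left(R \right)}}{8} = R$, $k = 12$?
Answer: $295 + 128 \sqrt{3} \approx 516.7$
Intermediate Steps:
$D{\left(R \right)} = 8 R$
$h{\left(L \right)} = 64 \sqrt{L}$ ($h{\left(L \right)} = 8 \cdot 8 \sqrt{L} = 64 \sqrt{L}$)
$\left(-2463 + 2758\right) + h{\left(k \right)} = \left(-2463 + 2758\right) + 64 \sqrt{12} = 295 + 64 \cdot 2 \sqrt{3} = 295 + 128 \sqrt{3}$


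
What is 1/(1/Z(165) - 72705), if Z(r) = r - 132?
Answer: -33/2399264 ≈ -1.3754e-5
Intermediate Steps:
Z(r) = -132 + r
1/(1/Z(165) - 72705) = 1/(1/(-132 + 165) - 72705) = 1/(1/33 - 72705) = 1/(-2399264/33) = -33/2399264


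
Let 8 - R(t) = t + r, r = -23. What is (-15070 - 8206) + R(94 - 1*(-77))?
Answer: -23416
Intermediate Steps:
R(t) = 31 - t (R(t) = 8 - (t - 23) = 8 - (-23 + t) = 8 + (23 - t) = 31 - t)
(-15070 - 8206) + R(94 - 1*(-77)) = (-15070 - 8206) + (31 - (94 - 1*(-77))) = -23276 + (31 - (94 + 77)) = -23276 + (31 - 1*171) = -23276 + (31 - 171) = -23276 - 140 = -23416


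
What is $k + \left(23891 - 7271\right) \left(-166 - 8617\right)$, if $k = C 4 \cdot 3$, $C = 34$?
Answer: $-145973052$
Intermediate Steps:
$k = 408$ ($k = 34 \cdot 4 \cdot 3 = 136 \cdot 3 = 408$)
$k + \left(23891 - 7271\right) \left(-166 - 8617\right) = 408 + \left(23891 - 7271\right) \left(-166 - 8617\right) = 408 + 16620 \left(-8783\right) = 408 - 145973460 = -145973052$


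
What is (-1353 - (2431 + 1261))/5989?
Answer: -5045/5989 ≈ -0.84238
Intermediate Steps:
(-1353 - (2431 + 1261))/5989 = (-1353 - 1*3692)*(1/5989) = (-1353 - 3692)*(1/5989) = -5045*1/5989 = -5045/5989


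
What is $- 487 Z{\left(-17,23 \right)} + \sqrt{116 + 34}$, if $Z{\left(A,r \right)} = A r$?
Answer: $190417 + 5 \sqrt{6} \approx 1.9043 \cdot 10^{5}$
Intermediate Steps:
$- 487 Z{\left(-17,23 \right)} + \sqrt{116 + 34} = - 487 \left(\left(-17\right) 23\right) + \sqrt{116 + 34} = \left(-487\right) \left(-391\right) + \sqrt{150} = 190417 + 5 \sqrt{6}$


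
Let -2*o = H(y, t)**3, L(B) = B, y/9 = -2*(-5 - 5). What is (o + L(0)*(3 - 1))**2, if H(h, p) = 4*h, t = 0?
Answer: 34828517376000000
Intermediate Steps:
y = 180 (y = 9*(-2*(-5 - 5)) = 9*(-2*(-10)) = 9*20 = 180)
o = -186624000 (o = -(4*180)**3/2 = -1/2*720**3 = -1/2*373248000 = -186624000)
(o + L(0)*(3 - 1))**2 = (-186624000 + 0*(3 - 1))**2 = (-186624000 + 0*2)**2 = (-186624000 + 0)**2 = (-186624000)**2 = 34828517376000000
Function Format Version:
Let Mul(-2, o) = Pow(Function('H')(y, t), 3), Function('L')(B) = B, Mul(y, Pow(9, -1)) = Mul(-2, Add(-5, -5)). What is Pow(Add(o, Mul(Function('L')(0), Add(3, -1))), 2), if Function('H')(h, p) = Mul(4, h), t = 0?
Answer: 34828517376000000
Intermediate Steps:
y = 180 (y = Mul(9, Mul(-2, Add(-5, -5))) = Mul(9, Mul(-2, -10)) = Mul(9, 20) = 180)
o = -186624000 (o = Mul(Rational(-1, 2), Pow(Mul(4, 180), 3)) = Mul(Rational(-1, 2), Pow(720, 3)) = Mul(Rational(-1, 2), 373248000) = -186624000)
Pow(Add(o, Mul(Function('L')(0), Add(3, -1))), 2) = Pow(Add(-186624000, Mul(0, Add(3, -1))), 2) = Pow(Add(-186624000, Mul(0, 2)), 2) = Pow(Add(-186624000, 0), 2) = Pow(-186624000, 2) = 34828517376000000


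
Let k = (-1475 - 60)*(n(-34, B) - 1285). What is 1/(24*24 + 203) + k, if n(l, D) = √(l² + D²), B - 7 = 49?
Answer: 1536558026/779 - 3070*√1073 ≈ 1.8719e+6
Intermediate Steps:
B = 56 (B = 7 + 49 = 56)
n(l, D) = √(D² + l²)
k = 1972475 - 3070*√1073 (k = (-1475 - 60)*(√(56² + (-34)²) - 1285) = -1535*(√(3136 + 1156) - 1285) = -1535*(√4292 - 1285) = -1535*(2*√1073 - 1285) = -1535*(-1285 + 2*√1073) = 1972475 - 3070*√1073 ≈ 1.8719e+6)
1/(24*24 + 203) + k = 1/(24*24 + 203) + (1972475 - 3070*√1073) = 1/(576 + 203) + (1972475 - 3070*√1073) = 1/779 + (1972475 - 3070*√1073) = 1536558026/779 - 3070*√1073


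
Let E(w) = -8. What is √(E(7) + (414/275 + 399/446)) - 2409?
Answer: -2409 + I*√3369592886/24530 ≈ -2409.0 + 2.3664*I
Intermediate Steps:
√(E(7) + (414/275 + 399/446)) - 2409 = √(-8 + (414/275 + 399/446)) - 2409 = √(-8 + 294369/122650) - 2409 = √(-686831/122650) - 2409 = I*√3369592886/24530 - 2409 = -2409 + I*√3369592886/24530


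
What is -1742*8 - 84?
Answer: -14020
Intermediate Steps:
-1742*8 - 84 = -134*104 - 84 = -13936 - 84 = -14020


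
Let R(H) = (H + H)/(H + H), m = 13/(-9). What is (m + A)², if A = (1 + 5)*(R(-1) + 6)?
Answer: 133225/81 ≈ 1644.8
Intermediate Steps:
m = -13/9 (m = 13*(-⅑) = -13/9 ≈ -1.4444)
R(H) = 1 (R(H) = (2*H)/((2*H)) = (2*H)*(1/(2*H)) = 1)
A = 42 (A = (1 + 5)*(1 + 6) = 6*7 = 42)
(m + A)² = (-13/9 + 42)² = (365/9)² = 133225/81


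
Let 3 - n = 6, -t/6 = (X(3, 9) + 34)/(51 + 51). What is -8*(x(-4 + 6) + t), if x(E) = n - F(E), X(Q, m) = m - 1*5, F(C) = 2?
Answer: 984/17 ≈ 57.882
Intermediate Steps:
X(Q, m) = -5 + m (X(Q, m) = m - 5 = -5 + m)
t = -38/17 (t = -6*((-5 + 9) + 34)/(51 + 51) = -6*(4 + 34)/102 = -228/102 = -6*19/51 = -38/17 ≈ -2.2353)
n = -3 (n = 3 - 1*6 = 3 - 6 = -3)
x(E) = -5 (x(E) = -3 - 1*2 = -3 - 2 = -5)
-8*(x(-4 + 6) + t) = -8*(-5 - 38/17) = -8*(-123/17) = 984/17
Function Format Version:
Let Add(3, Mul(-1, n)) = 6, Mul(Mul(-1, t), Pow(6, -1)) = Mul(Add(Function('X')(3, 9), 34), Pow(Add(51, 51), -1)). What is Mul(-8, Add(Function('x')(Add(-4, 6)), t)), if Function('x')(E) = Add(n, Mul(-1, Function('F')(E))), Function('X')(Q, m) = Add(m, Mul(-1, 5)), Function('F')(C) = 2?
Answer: Rational(984, 17) ≈ 57.882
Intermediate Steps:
Function('X')(Q, m) = Add(-5, m) (Function('X')(Q, m) = Add(m, -5) = Add(-5, m))
t = Rational(-38, 17) (t = Mul(-6, Mul(Add(Add(-5, 9), 34), Pow(Add(51, 51), -1))) = Mul(-6, Mul(Add(4, 34), Pow(102, -1))) = Mul(-6, Mul(38, Rational(1, 102))) = Mul(-6, Rational(19, 51)) = Rational(-38, 17) ≈ -2.2353)
n = -3 (n = Add(3, Mul(-1, 6)) = Add(3, -6) = -3)
Function('x')(E) = -5 (Function('x')(E) = Add(-3, Mul(-1, 2)) = Add(-3, -2) = -5)
Mul(-8, Add(Function('x')(Add(-4, 6)), t)) = Mul(-8, Add(-5, Rational(-38, 17))) = Mul(-8, Rational(-123, 17)) = Rational(984, 17)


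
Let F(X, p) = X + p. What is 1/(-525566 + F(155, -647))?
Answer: -1/526058 ≈ -1.9009e-6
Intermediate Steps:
1/(-525566 + F(155, -647)) = 1/(-525566 + (155 - 647)) = 1/(-525566 - 492) = 1/(-526058) = -1/526058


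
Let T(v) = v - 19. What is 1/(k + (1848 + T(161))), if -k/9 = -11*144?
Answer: 1/16246 ≈ 6.1554e-5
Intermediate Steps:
T(v) = -19 + v
k = 14256 (k = -(-99)*144 = -9*(-1584) = 14256)
1/(k + (1848 + T(161))) = 1/(14256 + (1848 + (-19 + 161))) = 1/(14256 + (1848 + 142)) = 1/(14256 + 1990) = 1/16246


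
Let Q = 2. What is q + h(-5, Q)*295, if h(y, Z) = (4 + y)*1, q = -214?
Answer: -509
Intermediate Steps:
h(y, Z) = 4 + y
q + h(-5, Q)*295 = -214 + (4 - 5)*295 = -214 - 1*295 = -214 - 295 = -509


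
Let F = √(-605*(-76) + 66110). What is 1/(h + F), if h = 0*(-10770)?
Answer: √112090/112090 ≈ 0.0029869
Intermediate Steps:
F = √112090 (F = √(45980 + 66110) = √112090 ≈ 334.80)
h = 0
1/(h + F) = 1/(0 + √112090) = 1/(√112090) = √112090/112090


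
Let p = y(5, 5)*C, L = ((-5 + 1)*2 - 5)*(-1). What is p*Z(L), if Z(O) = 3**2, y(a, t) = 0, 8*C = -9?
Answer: 0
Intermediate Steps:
C = -9/8 (C = (1/8)*(-9) = -9/8 ≈ -1.1250)
L = 13 (L = (-4*2 - 5)*(-1) = (-8 - 5)*(-1) = -13*(-1) = 13)
Z(O) = 9
p = 0 (p = 0*(-9/8) = 0)
p*Z(L) = 0*9 = 0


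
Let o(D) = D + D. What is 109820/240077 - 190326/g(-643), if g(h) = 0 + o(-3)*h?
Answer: -7544868257/154369511 ≈ -48.875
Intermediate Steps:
o(D) = 2*D
g(h) = -6*h (g(h) = 0 + (2*(-3))*h = 0 - 6*h = -6*h)
109820/240077 - 190326/g(-643) = 109820/240077 - 190326/((-6*(-643))) = 109820*(1/240077) - 190326/3858 = 109820/240077 - 190326*1/3858 = 109820/240077 - 31721/643 = -7544868257/154369511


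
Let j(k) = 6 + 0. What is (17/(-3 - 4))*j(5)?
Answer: -102/7 ≈ -14.571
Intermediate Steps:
j(k) = 6
(17/(-3 - 4))*j(5) = (17/(-3 - 4))*6 = (17/(-7))*6 = -1/7*17*6 = -17/7*6 = -102/7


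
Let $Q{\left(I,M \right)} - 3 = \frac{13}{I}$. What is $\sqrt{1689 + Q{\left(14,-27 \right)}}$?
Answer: $\frac{\sqrt{331814}}{14} \approx 41.145$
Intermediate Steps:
$Q{\left(I,M \right)} = 3 + \frac{13}{I}$
$\sqrt{1689 + Q{\left(14,-27 \right)}} = \sqrt{1689 + \left(3 + \frac{13}{14}\right)} = \sqrt{1689 + \frac{55}{14}} = \sqrt{\frac{23701}{14}} = \frac{\sqrt{331814}}{14}$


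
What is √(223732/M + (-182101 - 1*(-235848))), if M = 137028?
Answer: 4*√3942267537774/34257 ≈ 231.84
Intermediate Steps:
√(223732/M + (-182101 - 1*(-235848))) = √(223732/137028 + (-182101 - 1*(-235848))) = √(223732*(1/137028) + (-182101 + 235848)) = √(55933/34257 + 53747) = √(1841266912/34257) = 4*√3942267537774/34257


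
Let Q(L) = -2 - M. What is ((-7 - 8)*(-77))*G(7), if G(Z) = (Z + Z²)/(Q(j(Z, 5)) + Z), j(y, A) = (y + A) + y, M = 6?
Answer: -64680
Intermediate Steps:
j(y, A) = A + 2*y (j(y, A) = (A + y) + y = A + 2*y)
Q(L) = -8 (Q(L) = -2 - 1*6 = -2 - 6 = -8)
G(Z) = (Z + Z²)/(-8 + Z)
((-7 - 8)*(-77))*G(7) = ((-7 - 8)*(-77))*(7*(1 + 7)/(-8 + 7)) = (-15*(-77))*(7*8/(-1)) = 1155*(7*(-1)*8) = 1155*(-56) = -64680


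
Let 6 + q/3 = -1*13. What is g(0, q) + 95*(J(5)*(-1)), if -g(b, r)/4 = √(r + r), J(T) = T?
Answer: -475 - 4*I*√114 ≈ -475.0 - 42.708*I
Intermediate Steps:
q = -57 (q = -18 + 3*(-1*13) = -18 + 3*(-13) = -18 - 39 = -57)
g(b, r) = -4*√2*√r (g(b, r) = -4*√(r + r) = -4*√2*√r)
g(0, q) + 95*(J(5)*(-1)) = -4*√2*√(-57) + 95*(5*(-1)) = -4*√2*I*√57 + 95*(-5) = -4*I*√114 - 475 = -475 - 4*I*√114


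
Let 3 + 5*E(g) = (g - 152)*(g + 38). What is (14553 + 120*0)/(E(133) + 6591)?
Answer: 24255/9901 ≈ 2.4498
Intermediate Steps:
E(g) = -3/5 + (-152 + g)*(38 + g)/5 (E(g) = -3/5 + ((g - 152)*(g + 38))/5 = -3/5 + ((-152 + g)*(38 + g))/5 = -3/5 + (-152 + g)*(38 + g)/5)
(14553 + 120*0)/(E(133) + 6591) = (14553 + 120*0)/((-5779/5 - 114/5*133 + (1/5)*133**2) + 6591) = (14553 + 0)/((-5779/5 - 15162/5 + (1/5)*17689) + 6591) = 14553/((-5779/5 - 15162/5 + 17689/5) + 6591) = 14553/(-3252/5 + 6591) = 14553/(29703/5) = 14553*(5/29703) = 24255/9901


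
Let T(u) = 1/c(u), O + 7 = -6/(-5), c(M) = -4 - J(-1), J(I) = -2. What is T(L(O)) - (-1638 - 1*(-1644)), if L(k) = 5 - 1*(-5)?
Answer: -13/2 ≈ -6.5000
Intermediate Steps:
c(M) = -2 (c(M) = -4 - 1*(-2) = -4 + 2 = -2)
O = -29/5 (O = -7 - 6/(-5) = -7 - 6*(-⅕) = -7 + 6/5 = -29/5 ≈ -5.8000)
L(k) = 10 (L(k) = 5 + 5 = 10)
T(u) = -½ (T(u) = 1/(-2) = -½)
T(L(O)) - (-1638 - 1*(-1644)) = -½ - (-1638 - 1*(-1644)) = -½ - (-1638 + 1644) = -½ - 1*6 = -½ - 6 = -13/2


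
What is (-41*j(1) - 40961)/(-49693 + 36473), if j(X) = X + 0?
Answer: 20501/6610 ≈ 3.1015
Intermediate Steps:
j(X) = X
(-41*j(1) - 40961)/(-49693 + 36473) = (-41*1 - 40961)/(-49693 + 36473) = (-41 - 40961)/(-13220) = -41002*(-1/13220) = 20501/6610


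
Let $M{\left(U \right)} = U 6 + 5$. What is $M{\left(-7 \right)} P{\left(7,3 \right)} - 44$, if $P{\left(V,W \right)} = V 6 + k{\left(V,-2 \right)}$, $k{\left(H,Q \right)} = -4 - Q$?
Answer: $-1524$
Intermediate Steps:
$M{\left(U \right)} = 5 + 6 U$ ($M{\left(U \right)} = 6 U + 5 = 5 + 6 U$)
$P{\left(V,W \right)} = -2 + 6 V$ ($P{\left(V,W \right)} = V 6 - 2 = 6 V + \left(-4 + 2\right) = 6 V - 2 = -2 + 6 V$)
$M{\left(-7 \right)} P{\left(7,3 \right)} - 44 = \left(5 + 6 \left(-7\right)\right) \left(-2 + 6 \cdot 7\right) - 44 = \left(5 - 42\right) \left(-2 + 42\right) - 44 = \left(-37\right) 40 - 44 = -1480 - 44 = -1524$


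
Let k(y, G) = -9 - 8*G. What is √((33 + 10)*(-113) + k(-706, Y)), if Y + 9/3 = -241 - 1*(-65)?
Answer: 2*I*√859 ≈ 58.617*I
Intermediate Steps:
Y = -179 (Y = -3 + (-241 - 1*(-65)) = -3 + (-241 + 65) = -3 - 176 = -179)
√((33 + 10)*(-113) + k(-706, Y)) = √((33 + 10)*(-113) + (-9 - 8*(-179))) = √(43*(-113) + (-9 + 1432)) = √(-4859 + 1423) = √(-3436) = 2*I*√859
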